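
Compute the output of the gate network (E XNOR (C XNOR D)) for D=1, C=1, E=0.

Substituting: (0 XNOR (1 XNOR 1))
= 0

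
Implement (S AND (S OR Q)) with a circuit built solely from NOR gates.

((S NOR S) NOR (((S NOR Q) NOR (S NOR Q)) NOR ((S NOR Q) NOR (S NOR Q))))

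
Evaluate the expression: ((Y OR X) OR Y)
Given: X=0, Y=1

Substituting: ((1 OR 0) OR 1)
= 1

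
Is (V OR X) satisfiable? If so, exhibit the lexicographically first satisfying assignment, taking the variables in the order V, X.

V=0, X=1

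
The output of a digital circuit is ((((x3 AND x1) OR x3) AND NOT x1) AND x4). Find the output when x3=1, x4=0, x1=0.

Substituting: ((((1 AND 0) OR 1) AND NOT 0) AND 0)
= 0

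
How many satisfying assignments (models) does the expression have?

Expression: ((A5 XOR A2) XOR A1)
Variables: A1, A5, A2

Satisfying assignments: (0,0,1), (0,1,0), (1,0,0), (1,1,1)
Count: 4 out of 8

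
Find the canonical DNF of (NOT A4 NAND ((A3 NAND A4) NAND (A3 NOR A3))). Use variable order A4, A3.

(NOT A4 AND NOT A3) OR (A4 AND NOT A3) OR (A4 AND A3)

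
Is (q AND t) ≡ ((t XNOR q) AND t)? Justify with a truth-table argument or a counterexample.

Yes, they are equivalent — the two output columns agree on all 4 assignments:
q | t | Expression 1 | Expression 2
-----------------------------------
0 | 0 | 0 | 0
0 | 1 | 0 | 0
1 | 0 | 0 | 0
1 | 1 | 1 | 1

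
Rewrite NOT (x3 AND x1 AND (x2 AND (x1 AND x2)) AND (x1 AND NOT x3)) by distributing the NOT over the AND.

NOT x3 OR NOT x1 OR NOT (x2 AND (x1 AND x2)) OR NOT (x1 AND NOT x3)
De Morgan's: NOT(AND of terms) = OR of negations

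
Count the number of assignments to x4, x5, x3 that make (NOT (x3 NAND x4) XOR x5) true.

Satisfying assignments: (0,1,0), (0,1,1), (1,0,1), (1,1,0)
Count: 4 out of 8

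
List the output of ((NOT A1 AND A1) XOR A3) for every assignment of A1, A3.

A1 | A3 | Output
----------------
0 | 0 | 0
0 | 1 | 1
1 | 0 | 0
1 | 1 | 1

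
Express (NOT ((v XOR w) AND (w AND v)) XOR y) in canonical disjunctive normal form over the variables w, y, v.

(NOT w AND NOT y AND NOT v) OR (NOT w AND NOT y AND v) OR (w AND NOT y AND NOT v) OR (w AND NOT y AND v)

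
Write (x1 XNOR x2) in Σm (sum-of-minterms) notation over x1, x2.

Σm(0, 3) = (NOT x1 AND NOT x2) OR (x1 AND x2)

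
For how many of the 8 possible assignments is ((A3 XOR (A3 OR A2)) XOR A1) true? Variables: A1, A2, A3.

Satisfying assignments: (0,1,0), (1,0,0), (1,0,1), (1,1,1)
Count: 4 out of 8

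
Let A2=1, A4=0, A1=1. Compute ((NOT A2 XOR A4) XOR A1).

Substituting: ((NOT 1 XOR 0) XOR 1)
= 1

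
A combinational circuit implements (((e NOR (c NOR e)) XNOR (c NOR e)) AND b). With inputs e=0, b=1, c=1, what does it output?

Substituting: (((0 NOR (1 NOR 0)) XNOR (1 NOR 0)) AND 1)
= 0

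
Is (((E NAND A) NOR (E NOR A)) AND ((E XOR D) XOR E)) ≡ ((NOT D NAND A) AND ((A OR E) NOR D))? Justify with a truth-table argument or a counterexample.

No. Counterexample: with A=0, E=0, D=0, Expression 1 = 0 but Expression 2 = 1.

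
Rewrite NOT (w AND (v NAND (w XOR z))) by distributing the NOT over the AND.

NOT w OR NOT (v NAND (w XOR z))
De Morgan's: NOT(AND of terms) = OR of negations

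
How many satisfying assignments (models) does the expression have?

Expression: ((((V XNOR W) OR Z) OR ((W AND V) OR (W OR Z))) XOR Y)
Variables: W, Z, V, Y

Satisfying assignments: (0,0,0,0), (0,0,1,1), (0,1,0,0), (0,1,1,0), (1,0,0,0), (1,0,1,0), (1,1,0,0), (1,1,1,0)
Count: 8 out of 16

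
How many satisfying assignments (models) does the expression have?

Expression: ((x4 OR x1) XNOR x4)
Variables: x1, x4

Satisfying assignments: (0,0), (0,1), (1,1)
Count: 3 out of 4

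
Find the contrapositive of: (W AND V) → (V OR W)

Contrapositive: NOT (V OR W) → NOT (W AND V)
Note: A statement and its contrapositive are logically equivalent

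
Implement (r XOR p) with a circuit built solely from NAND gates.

((r NAND (r NAND p)) NAND (p NAND (r NAND p)))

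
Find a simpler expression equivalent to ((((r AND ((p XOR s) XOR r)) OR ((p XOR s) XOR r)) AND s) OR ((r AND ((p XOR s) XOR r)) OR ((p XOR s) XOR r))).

By absorption (E OR (E AND v) = E) then absorption (E OR (E AND v) = E):
= ((p XOR s) XOR r)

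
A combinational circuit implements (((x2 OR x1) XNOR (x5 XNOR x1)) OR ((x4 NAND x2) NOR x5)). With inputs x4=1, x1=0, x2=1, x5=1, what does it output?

Substituting: (((1 OR 0) XNOR (1 XNOR 0)) OR ((1 NAND 1) NOR 1))
= 0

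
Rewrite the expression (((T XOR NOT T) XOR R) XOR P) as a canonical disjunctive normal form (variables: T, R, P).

(NOT T AND NOT R AND NOT P) OR (NOT T AND R AND P) OR (T AND NOT R AND NOT P) OR (T AND R AND P)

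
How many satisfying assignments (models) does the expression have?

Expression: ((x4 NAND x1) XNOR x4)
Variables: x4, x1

Satisfying assignments: (1,0)
Count: 1 out of 4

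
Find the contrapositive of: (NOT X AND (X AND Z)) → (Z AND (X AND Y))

Contrapositive: NOT (Z AND (X AND Y)) → NOT (NOT X AND (X AND Z))
Note: A statement and its contrapositive are logically equivalent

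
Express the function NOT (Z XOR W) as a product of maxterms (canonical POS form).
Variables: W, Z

ΠM(1, 2) = (W OR NOT Z) AND (NOT W OR Z)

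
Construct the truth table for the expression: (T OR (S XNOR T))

T | S | Output
--------------
0 | 0 | 1
0 | 1 | 0
1 | 0 | 1
1 | 1 | 1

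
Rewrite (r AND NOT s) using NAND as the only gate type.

((r NAND (s NAND s)) NAND (r NAND (s NAND s)))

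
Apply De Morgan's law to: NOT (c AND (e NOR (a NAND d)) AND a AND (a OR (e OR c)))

NOT c OR NOT (e NOR (a NAND d)) OR NOT a OR NOT (a OR (e OR c))
De Morgan's: NOT(AND of terms) = OR of negations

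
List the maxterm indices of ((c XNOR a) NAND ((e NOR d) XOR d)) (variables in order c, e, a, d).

ΠM(0, 1, 5, 10, 11, 15) = (c OR e OR a OR d) AND (c OR e OR a OR NOT d) AND (c OR NOT e OR a OR NOT d) AND (NOT c OR e OR NOT a OR d) AND (NOT c OR e OR NOT a OR NOT d) AND (NOT c OR NOT e OR NOT a OR NOT d)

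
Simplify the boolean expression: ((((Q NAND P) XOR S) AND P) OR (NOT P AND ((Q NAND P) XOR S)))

By distribution ((E AND v) OR (E AND NOT v) = E):
= ((Q NAND P) XOR S)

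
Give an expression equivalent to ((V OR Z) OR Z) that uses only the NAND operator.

((((V NAND V) NAND (Z NAND Z)) NAND ((V NAND V) NAND (Z NAND Z))) NAND (Z NAND Z))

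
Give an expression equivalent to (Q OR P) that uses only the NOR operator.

((Q NOR P) NOR (Q NOR P))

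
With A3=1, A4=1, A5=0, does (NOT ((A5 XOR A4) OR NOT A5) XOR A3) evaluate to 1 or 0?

Substituting: (NOT ((0 XOR 1) OR NOT 0) XOR 1)
= 1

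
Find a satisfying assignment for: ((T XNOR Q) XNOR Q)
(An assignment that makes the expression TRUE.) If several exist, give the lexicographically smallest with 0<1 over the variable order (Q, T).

Q=0, T=1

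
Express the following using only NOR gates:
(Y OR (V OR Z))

((Y NOR ((V NOR Z) NOR (V NOR Z))) NOR (Y NOR ((V NOR Z) NOR (V NOR Z))))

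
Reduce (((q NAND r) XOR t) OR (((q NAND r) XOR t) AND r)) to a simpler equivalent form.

By absorption (E OR (E AND v) = E):
= ((q NAND r) XOR t)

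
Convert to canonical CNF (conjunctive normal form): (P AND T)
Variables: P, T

(P OR T) AND (P OR NOT T) AND (NOT P OR T)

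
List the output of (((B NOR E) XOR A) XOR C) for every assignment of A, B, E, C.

A | B | E | C | Output
----------------------
0 | 0 | 0 | 0 | 1
0 | 0 | 0 | 1 | 0
0 | 0 | 1 | 0 | 0
0 | 0 | 1 | 1 | 1
0 | 1 | 0 | 0 | 0
0 | 1 | 0 | 1 | 1
0 | 1 | 1 | 0 | 0
0 | 1 | 1 | 1 | 1
1 | 0 | 0 | 0 | 0
1 | 0 | 0 | 1 | 1
1 | 0 | 1 | 0 | 1
1 | 0 | 1 | 1 | 0
1 | 1 | 0 | 0 | 1
1 | 1 | 0 | 1 | 0
1 | 1 | 1 | 0 | 1
1 | 1 | 1 | 1 | 0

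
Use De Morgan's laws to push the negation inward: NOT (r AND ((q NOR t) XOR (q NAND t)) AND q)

NOT r OR NOT ((q NOR t) XOR (q NAND t)) OR NOT q
De Morgan's: NOT(AND of terms) = OR of negations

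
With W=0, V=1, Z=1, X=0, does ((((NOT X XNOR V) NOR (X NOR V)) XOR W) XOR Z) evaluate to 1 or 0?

Substituting: ((((NOT 0 XNOR 1) NOR (0 NOR 1)) XOR 0) XOR 1)
= 1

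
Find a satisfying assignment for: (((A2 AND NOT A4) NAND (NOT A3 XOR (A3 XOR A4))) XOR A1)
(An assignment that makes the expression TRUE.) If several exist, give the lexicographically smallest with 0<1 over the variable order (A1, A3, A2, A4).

A1=0, A3=0, A2=0, A4=0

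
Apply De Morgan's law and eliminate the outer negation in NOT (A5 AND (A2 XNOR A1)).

NOT A5 OR NOT (A2 XNOR A1)
De Morgan's: NOT(AND of terms) = OR of negations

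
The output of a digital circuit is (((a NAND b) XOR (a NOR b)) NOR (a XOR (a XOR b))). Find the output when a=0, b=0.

Substituting: (((0 NAND 0) XOR (0 NOR 0)) NOR (0 XOR (0 XOR 0)))
= 1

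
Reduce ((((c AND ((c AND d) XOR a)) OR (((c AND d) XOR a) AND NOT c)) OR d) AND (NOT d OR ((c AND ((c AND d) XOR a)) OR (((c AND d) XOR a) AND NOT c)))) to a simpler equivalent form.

By distribution ((E OR v) AND (E OR NOT v) = E) then distribution ((E AND v) OR (E AND NOT v) = E):
= ((c AND d) XOR a)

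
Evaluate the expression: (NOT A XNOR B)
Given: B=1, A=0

Substituting: (NOT 0 XNOR 1)
= 1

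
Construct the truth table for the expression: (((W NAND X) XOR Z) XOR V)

Z | W | V | X | Output
----------------------
0 | 0 | 0 | 0 | 1
0 | 0 | 0 | 1 | 1
0 | 0 | 1 | 0 | 0
0 | 0 | 1 | 1 | 0
0 | 1 | 0 | 0 | 1
0 | 1 | 0 | 1 | 0
0 | 1 | 1 | 0 | 0
0 | 1 | 1 | 1 | 1
1 | 0 | 0 | 0 | 0
1 | 0 | 0 | 1 | 0
1 | 0 | 1 | 0 | 1
1 | 0 | 1 | 1 | 1
1 | 1 | 0 | 0 | 0
1 | 1 | 0 | 1 | 1
1 | 1 | 1 | 0 | 1
1 | 1 | 1 | 1 | 0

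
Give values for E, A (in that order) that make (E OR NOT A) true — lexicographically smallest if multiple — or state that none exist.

E=0, A=0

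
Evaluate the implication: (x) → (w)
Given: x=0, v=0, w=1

Antecedent (x) = 0; consequent (w) = 1.
0 → 1 = 1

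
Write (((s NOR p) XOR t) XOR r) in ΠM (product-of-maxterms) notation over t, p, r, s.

ΠM(1, 2, 4, 5, 8, 11, 14, 15) = (t OR p OR r OR NOT s) AND (t OR p OR NOT r OR s) AND (t OR NOT p OR r OR s) AND (t OR NOT p OR r OR NOT s) AND (NOT t OR p OR r OR s) AND (NOT t OR p OR NOT r OR NOT s) AND (NOT t OR NOT p OR NOT r OR s) AND (NOT t OR NOT p OR NOT r OR NOT s)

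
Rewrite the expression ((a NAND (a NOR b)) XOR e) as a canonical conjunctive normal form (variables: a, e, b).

(a OR NOT e OR b) AND (a OR NOT e OR NOT b) AND (NOT a OR NOT e OR b) AND (NOT a OR NOT e OR NOT b)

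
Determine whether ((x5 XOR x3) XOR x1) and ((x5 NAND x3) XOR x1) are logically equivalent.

No. Counterexample: with x3=0, x1=0, x5=0, Expression 1 = 0 but Expression 2 = 1.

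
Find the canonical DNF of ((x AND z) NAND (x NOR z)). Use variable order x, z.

(NOT x AND NOT z) OR (NOT x AND z) OR (x AND NOT z) OR (x AND z)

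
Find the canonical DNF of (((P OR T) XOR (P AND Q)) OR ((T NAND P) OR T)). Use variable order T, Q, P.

(NOT T AND NOT Q AND NOT P) OR (NOT T AND NOT Q AND P) OR (NOT T AND Q AND NOT P) OR (NOT T AND Q AND P) OR (T AND NOT Q AND NOT P) OR (T AND NOT Q AND P) OR (T AND Q AND NOT P) OR (T AND Q AND P)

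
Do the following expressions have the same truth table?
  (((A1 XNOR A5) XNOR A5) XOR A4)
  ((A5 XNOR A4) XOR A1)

No. Counterexample: with A4=0, A5=0, A1=0, Expression 1 = 0 but Expression 2 = 1.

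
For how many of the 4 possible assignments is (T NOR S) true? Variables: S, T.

Satisfying assignments: (0,0)
Count: 1 out of 4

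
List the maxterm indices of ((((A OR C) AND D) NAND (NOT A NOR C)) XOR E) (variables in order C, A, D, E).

ΠM(1, 3, 5, 6, 9, 11, 13, 15) = (C OR A OR D OR NOT E) AND (C OR A OR NOT D OR NOT E) AND (C OR NOT A OR D OR NOT E) AND (C OR NOT A OR NOT D OR E) AND (NOT C OR A OR D OR NOT E) AND (NOT C OR A OR NOT D OR NOT E) AND (NOT C OR NOT A OR D OR NOT E) AND (NOT C OR NOT A OR NOT D OR NOT E)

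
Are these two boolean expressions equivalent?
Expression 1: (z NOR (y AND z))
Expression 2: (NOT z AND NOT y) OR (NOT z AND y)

Yes, they are equivalent — the two output columns agree on all 4 assignments:
z | y | Expression 1 | Expression 2
-----------------------------------
0 | 0 | 1 | 1
0 | 1 | 1 | 1
1 | 0 | 0 | 0
1 | 1 | 0 | 0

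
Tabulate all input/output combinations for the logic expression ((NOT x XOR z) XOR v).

z | v | x | Output
------------------
0 | 0 | 0 | 1
0 | 0 | 1 | 0
0 | 1 | 0 | 0
0 | 1 | 1 | 1
1 | 0 | 0 | 0
1 | 0 | 1 | 1
1 | 1 | 0 | 1
1 | 1 | 1 | 0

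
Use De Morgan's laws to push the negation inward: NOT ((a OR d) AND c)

NOT (a OR d) OR NOT c
De Morgan's: NOT(AND of terms) = OR of negations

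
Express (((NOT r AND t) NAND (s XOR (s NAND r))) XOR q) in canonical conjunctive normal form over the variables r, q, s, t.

(r OR q OR s OR NOT t) AND (r OR NOT q OR s OR t) AND (r OR NOT q OR NOT s OR t) AND (r OR NOT q OR NOT s OR NOT t) AND (NOT r OR NOT q OR s OR t) AND (NOT r OR NOT q OR s OR NOT t) AND (NOT r OR NOT q OR NOT s OR t) AND (NOT r OR NOT q OR NOT s OR NOT t)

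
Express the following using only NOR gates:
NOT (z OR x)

(((z NOR x) NOR (z NOR x)) NOR ((z NOR x) NOR (z NOR x)))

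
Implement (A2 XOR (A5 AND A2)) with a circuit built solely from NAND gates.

((A2 NAND (A2 NAND ((A5 NAND A2) NAND (A5 NAND A2)))) NAND (((A5 NAND A2) NAND (A5 NAND A2)) NAND (A2 NAND ((A5 NAND A2) NAND (A5 NAND A2)))))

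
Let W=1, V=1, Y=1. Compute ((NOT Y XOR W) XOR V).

Substituting: ((NOT 1 XOR 1) XOR 1)
= 0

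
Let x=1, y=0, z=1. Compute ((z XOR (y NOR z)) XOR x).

Substituting: ((1 XOR (0 NOR 1)) XOR 1)
= 0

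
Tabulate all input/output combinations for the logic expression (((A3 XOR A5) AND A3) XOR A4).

A4 | A5 | A3 | Output
---------------------
0 | 0 | 0 | 0
0 | 0 | 1 | 1
0 | 1 | 0 | 0
0 | 1 | 1 | 0
1 | 0 | 0 | 1
1 | 0 | 1 | 0
1 | 1 | 0 | 1
1 | 1 | 1 | 1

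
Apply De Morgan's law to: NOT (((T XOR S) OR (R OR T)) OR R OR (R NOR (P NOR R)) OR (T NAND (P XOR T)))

NOT ((T XOR S) OR (R OR T)) AND NOT R AND NOT (R NOR (P NOR R)) AND NOT (T NAND (P XOR T))
De Morgan's: NOT(OR of terms) = AND of negations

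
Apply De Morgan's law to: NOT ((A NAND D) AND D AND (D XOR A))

NOT (A NAND D) OR NOT D OR NOT (D XOR A)
De Morgan's: NOT(AND of terms) = OR of negations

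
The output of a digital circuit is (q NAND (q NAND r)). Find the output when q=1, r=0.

Substituting: (1 NAND (1 NAND 0))
= 0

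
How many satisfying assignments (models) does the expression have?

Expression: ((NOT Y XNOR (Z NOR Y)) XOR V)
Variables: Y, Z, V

Satisfying assignments: (0,0,0), (0,1,1), (1,0,0), (1,1,0)
Count: 4 out of 8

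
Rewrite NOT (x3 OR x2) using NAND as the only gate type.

(((x3 NAND x3) NAND (x2 NAND x2)) NAND ((x3 NAND x3) NAND (x2 NAND x2)))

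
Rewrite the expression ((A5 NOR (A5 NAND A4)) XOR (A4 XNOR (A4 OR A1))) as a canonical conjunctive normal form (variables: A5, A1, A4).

(A5 OR NOT A1 OR A4) AND (NOT A5 OR NOT A1 OR A4)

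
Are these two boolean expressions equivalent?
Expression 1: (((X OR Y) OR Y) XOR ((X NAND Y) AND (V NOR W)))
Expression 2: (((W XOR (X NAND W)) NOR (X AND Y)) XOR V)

No. Counterexample: with W=0, Y=0, X=0, V=0, Expression 1 = 1 but Expression 2 = 0.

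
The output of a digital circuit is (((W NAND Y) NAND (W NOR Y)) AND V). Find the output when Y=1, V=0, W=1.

Substituting: (((1 NAND 1) NAND (1 NOR 1)) AND 0)
= 0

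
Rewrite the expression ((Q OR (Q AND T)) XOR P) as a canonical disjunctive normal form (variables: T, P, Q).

(NOT T AND NOT P AND Q) OR (NOT T AND P AND NOT Q) OR (T AND NOT P AND Q) OR (T AND P AND NOT Q)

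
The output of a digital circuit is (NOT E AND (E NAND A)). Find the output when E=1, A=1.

Substituting: (NOT 1 AND (1 NAND 1))
= 0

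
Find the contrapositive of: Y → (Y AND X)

Contrapositive: NOT (Y AND X) → NOT Y
Note: A statement and its contrapositive are logically equivalent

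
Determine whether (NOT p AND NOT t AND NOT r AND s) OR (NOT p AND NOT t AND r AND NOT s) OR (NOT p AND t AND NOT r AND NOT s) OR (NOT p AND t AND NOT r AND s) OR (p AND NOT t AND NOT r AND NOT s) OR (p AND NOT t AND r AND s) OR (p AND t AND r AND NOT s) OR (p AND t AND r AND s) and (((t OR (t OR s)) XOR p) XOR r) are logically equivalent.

Yes, they are equivalent — the two output columns agree on all 16 assignments:
p | t | r | s | Expression 1 | Expression 2
-------------------------------------------
0 | 0 | 0 | 0 | 0 | 0
0 | 0 | 0 | 1 | 1 | 1
0 | 0 | 1 | 0 | 1 | 1
0 | 0 | 1 | 1 | 0 | 0
0 | 1 | 0 | 0 | 1 | 1
0 | 1 | 0 | 1 | 1 | 1
0 | 1 | 1 | 0 | 0 | 0
0 | 1 | 1 | 1 | 0 | 0
1 | 0 | 0 | 0 | 1 | 1
1 | 0 | 0 | 1 | 0 | 0
1 | 0 | 1 | 0 | 0 | 0
1 | 0 | 1 | 1 | 1 | 1
1 | 1 | 0 | 0 | 0 | 0
1 | 1 | 0 | 1 | 0 | 0
1 | 1 | 1 | 0 | 1 | 1
1 | 1 | 1 | 1 | 1 | 1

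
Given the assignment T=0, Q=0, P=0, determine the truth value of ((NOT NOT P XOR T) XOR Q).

Substituting: ((NOT NOT 0 XOR 0) XOR 0)
= 0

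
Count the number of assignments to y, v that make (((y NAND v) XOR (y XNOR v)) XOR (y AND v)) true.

Satisfying assignments: (0,1), (1,0)
Count: 2 out of 4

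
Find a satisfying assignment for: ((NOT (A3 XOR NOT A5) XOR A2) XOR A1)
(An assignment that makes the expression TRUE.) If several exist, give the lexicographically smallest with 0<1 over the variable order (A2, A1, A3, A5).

A2=0, A1=0, A3=0, A5=1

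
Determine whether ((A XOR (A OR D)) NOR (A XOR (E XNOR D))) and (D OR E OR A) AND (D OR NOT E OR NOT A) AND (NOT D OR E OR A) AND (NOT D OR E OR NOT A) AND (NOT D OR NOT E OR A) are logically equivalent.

Yes, they are equivalent — the two output columns agree on all 8 assignments:
D | E | A | Expression 1 | Expression 2
---------------------------------------
0 | 0 | 0 | 0 | 0
0 | 0 | 1 | 1 | 1
0 | 1 | 0 | 1 | 1
0 | 1 | 1 | 0 | 0
1 | 0 | 0 | 0 | 0
1 | 0 | 1 | 0 | 0
1 | 1 | 0 | 0 | 0
1 | 1 | 1 | 1 | 1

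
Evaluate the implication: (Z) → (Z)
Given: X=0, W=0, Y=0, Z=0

Antecedent (Z) = 0; consequent (Z) = 0.
0 → 0 = 1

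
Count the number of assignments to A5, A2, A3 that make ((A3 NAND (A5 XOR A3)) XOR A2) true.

Satisfying assignments: (0,0,0), (0,1,1), (1,0,0), (1,0,1)
Count: 4 out of 8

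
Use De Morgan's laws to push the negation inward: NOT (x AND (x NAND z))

NOT x OR NOT (x NAND z)
De Morgan's: NOT(AND of terms) = OR of negations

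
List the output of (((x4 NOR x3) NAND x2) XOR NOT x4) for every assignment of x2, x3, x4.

x2 | x3 | x4 | Output
---------------------
0 | 0 | 0 | 0
0 | 0 | 1 | 1
0 | 1 | 0 | 0
0 | 1 | 1 | 1
1 | 0 | 0 | 1
1 | 0 | 1 | 1
1 | 1 | 0 | 0
1 | 1 | 1 | 1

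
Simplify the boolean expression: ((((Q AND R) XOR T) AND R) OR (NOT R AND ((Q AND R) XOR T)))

By distribution ((E AND v) OR (E AND NOT v) = E):
= ((Q AND R) XOR T)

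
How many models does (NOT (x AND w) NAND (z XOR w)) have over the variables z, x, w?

Satisfying assignments: (0,0,0), (0,1,0), (0,1,1), (1,0,1), (1,1,1)
Count: 5 out of 8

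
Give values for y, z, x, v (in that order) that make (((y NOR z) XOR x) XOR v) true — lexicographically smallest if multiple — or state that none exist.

y=0, z=0, x=0, v=0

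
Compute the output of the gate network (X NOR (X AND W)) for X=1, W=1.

Substituting: (1 NOR (1 AND 1))
= 0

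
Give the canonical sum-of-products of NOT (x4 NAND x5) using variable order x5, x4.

Σm(3) = (x5 AND x4)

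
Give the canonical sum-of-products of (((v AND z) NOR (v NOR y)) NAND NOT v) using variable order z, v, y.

Σm(0, 2, 3, 4, 6, 7) = (NOT z AND NOT v AND NOT y) OR (NOT z AND v AND NOT y) OR (NOT z AND v AND y) OR (z AND NOT v AND NOT y) OR (z AND v AND NOT y) OR (z AND v AND y)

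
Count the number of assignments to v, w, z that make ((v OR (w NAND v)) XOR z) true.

Satisfying assignments: (0,0,0), (0,1,0), (1,0,0), (1,1,0)
Count: 4 out of 8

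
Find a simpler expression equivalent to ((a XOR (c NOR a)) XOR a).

By XOR self-cancellation ((E XOR v) XOR v = E):
= (c NOR a)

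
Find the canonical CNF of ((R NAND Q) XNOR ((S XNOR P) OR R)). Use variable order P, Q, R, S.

(P OR Q OR R OR NOT S) AND (P OR NOT Q OR R OR NOT S) AND (P OR NOT Q OR NOT R OR S) AND (P OR NOT Q OR NOT R OR NOT S) AND (NOT P OR Q OR R OR S) AND (NOT P OR NOT Q OR R OR S) AND (NOT P OR NOT Q OR NOT R OR S) AND (NOT P OR NOT Q OR NOT R OR NOT S)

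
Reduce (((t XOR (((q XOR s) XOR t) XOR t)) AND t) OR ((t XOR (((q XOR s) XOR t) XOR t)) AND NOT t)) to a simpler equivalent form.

By distribution ((E AND v) OR (E AND NOT v) = E) then XOR self-cancellation ((E XOR v) XOR v = E):
= ((q XOR s) XOR t)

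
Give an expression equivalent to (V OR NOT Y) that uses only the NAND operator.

((V NAND V) NAND ((Y NAND Y) NAND (Y NAND Y)))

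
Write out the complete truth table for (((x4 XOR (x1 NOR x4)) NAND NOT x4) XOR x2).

x4 | x1 | x2 | Output
---------------------
0 | 0 | 0 | 0
0 | 0 | 1 | 1
0 | 1 | 0 | 1
0 | 1 | 1 | 0
1 | 0 | 0 | 1
1 | 0 | 1 | 0
1 | 1 | 0 | 1
1 | 1 | 1 | 0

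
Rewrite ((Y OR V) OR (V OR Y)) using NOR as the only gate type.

((((Y NOR V) NOR (Y NOR V)) NOR ((V NOR Y) NOR (V NOR Y))) NOR (((Y NOR V) NOR (Y NOR V)) NOR ((V NOR Y) NOR (V NOR Y))))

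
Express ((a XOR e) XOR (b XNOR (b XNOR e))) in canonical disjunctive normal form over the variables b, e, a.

(NOT b AND NOT e AND a) OR (NOT b AND e AND a) OR (b AND NOT e AND a) OR (b AND e AND a)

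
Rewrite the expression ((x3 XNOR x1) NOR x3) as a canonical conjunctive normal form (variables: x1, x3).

(x1 OR x3) AND (x1 OR NOT x3) AND (NOT x1 OR NOT x3)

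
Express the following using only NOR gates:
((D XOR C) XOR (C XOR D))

((((((((D NOR C) NOR (D NOR C)) NOR ((D NOR C) NOR (D NOR C))) NOR ((((D NOR D) NOR (C NOR C)) NOR ((D NOR D) NOR (C NOR C))) NOR (((D NOR D) NOR (C NOR C)) NOR ((D NOR D) NOR (C NOR C))))) NOR ((((C NOR D) NOR (C NOR D)) NOR ((C NOR D) NOR (C NOR D))) NOR ((((C NOR C) NOR (D NOR D)) NOR ((C NOR C) NOR (D NOR D))) NOR (((C NOR C) NOR (D NOR D)) NOR ((C NOR C) NOR (D NOR D)))))) NOR (((((D NOR C) NOR (D NOR C)) NOR ((D NOR C) NOR (D NOR C))) NOR ((((D NOR D) NOR (C NOR C)) NOR ((D NOR D) NOR (C NOR C))) NOR (((D NOR D) NOR (C NOR C)) NOR ((D NOR D) NOR (C NOR C))))) NOR ((((C NOR D) NOR (C NOR D)) NOR ((C NOR D) NOR (C NOR D))) NOR ((((C NOR C) NOR (D NOR D)) NOR ((C NOR C) NOR (D NOR D))) NOR (((C NOR C) NOR (D NOR D)) NOR ((C NOR C) NOR (D NOR D))))))) NOR ((((((D NOR C) NOR (D NOR C)) NOR ((D NOR C) NOR (D NOR C))) NOR ((((D NOR D) NOR (C NOR C)) NOR ((D NOR D) NOR (C NOR C))) NOR (((D NOR D) NOR (C NOR C)) NOR ((D NOR D) NOR (C NOR C))))) NOR ((((C NOR D) NOR (C NOR D)) NOR ((C NOR D) NOR (C NOR D))) NOR ((((C NOR C) NOR (D NOR D)) NOR ((C NOR C) NOR (D NOR D))) NOR (((C NOR C) NOR (D NOR D)) NOR ((C NOR C) NOR (D NOR D)))))) NOR (((((D NOR C) NOR (D NOR C)) NOR ((D NOR C) NOR (D NOR C))) NOR ((((D NOR D) NOR (C NOR C)) NOR ((D NOR D) NOR (C NOR C))) NOR (((D NOR D) NOR (C NOR C)) NOR ((D NOR D) NOR (C NOR C))))) NOR ((((C NOR D) NOR (C NOR D)) NOR ((C NOR D) NOR (C NOR D))) NOR ((((C NOR C) NOR (D NOR D)) NOR ((C NOR C) NOR (D NOR D))) NOR (((C NOR C) NOR (D NOR D)) NOR ((C NOR C) NOR (D NOR D)))))))) NOR ((((((((D NOR C) NOR (D NOR C)) NOR ((D NOR C) NOR (D NOR C))) NOR ((((D NOR D) NOR (C NOR C)) NOR ((D NOR D) NOR (C NOR C))) NOR (((D NOR D) NOR (C NOR C)) NOR ((D NOR D) NOR (C NOR C))))) NOR ((((D NOR C) NOR (D NOR C)) NOR ((D NOR C) NOR (D NOR C))) NOR ((((D NOR D) NOR (C NOR C)) NOR ((D NOR D) NOR (C NOR C))) NOR (((D NOR D) NOR (C NOR C)) NOR ((D NOR D) NOR (C NOR C)))))) NOR (((((C NOR D) NOR (C NOR D)) NOR ((C NOR D) NOR (C NOR D))) NOR ((((C NOR C) NOR (D NOR D)) NOR ((C NOR C) NOR (D NOR D))) NOR (((C NOR C) NOR (D NOR D)) NOR ((C NOR C) NOR (D NOR D))))) NOR ((((C NOR D) NOR (C NOR D)) NOR ((C NOR D) NOR (C NOR D))) NOR ((((C NOR C) NOR (D NOR D)) NOR ((C NOR C) NOR (D NOR D))) NOR (((C NOR C) NOR (D NOR D)) NOR ((C NOR C) NOR (D NOR D))))))) NOR ((((((D NOR C) NOR (D NOR C)) NOR ((D NOR C) NOR (D NOR C))) NOR ((((D NOR D) NOR (C NOR C)) NOR ((D NOR D) NOR (C NOR C))) NOR (((D NOR D) NOR (C NOR C)) NOR ((D NOR D) NOR (C NOR C))))) NOR ((((D NOR C) NOR (D NOR C)) NOR ((D NOR C) NOR (D NOR C))) NOR ((((D NOR D) NOR (C NOR C)) NOR ((D NOR D) NOR (C NOR C))) NOR (((D NOR D) NOR (C NOR C)) NOR ((D NOR D) NOR (C NOR C)))))) NOR (((((C NOR D) NOR (C NOR D)) NOR ((C NOR D) NOR (C NOR D))) NOR ((((C NOR C) NOR (D NOR D)) NOR ((C NOR C) NOR (D NOR D))) NOR (((C NOR C) NOR (D NOR D)) NOR ((C NOR C) NOR (D NOR D))))) NOR ((((C NOR D) NOR (C NOR D)) NOR ((C NOR D) NOR (C NOR D))) NOR ((((C NOR C) NOR (D NOR D)) NOR ((C NOR C) NOR (D NOR D))) NOR (((C NOR C) NOR (D NOR D)) NOR ((C NOR C) NOR (D NOR D)))))))) NOR (((((((D NOR C) NOR (D NOR C)) NOR ((D NOR C) NOR (D NOR C))) NOR ((((D NOR D) NOR (C NOR C)) NOR ((D NOR D) NOR (C NOR C))) NOR (((D NOR D) NOR (C NOR C)) NOR ((D NOR D) NOR (C NOR C))))) NOR ((((D NOR C) NOR (D NOR C)) NOR ((D NOR C) NOR (D NOR C))) NOR ((((D NOR D) NOR (C NOR C)) NOR ((D NOR D) NOR (C NOR C))) NOR (((D NOR D) NOR (C NOR C)) NOR ((D NOR D) NOR (C NOR C)))))) NOR (((((C NOR D) NOR (C NOR D)) NOR ((C NOR D) NOR (C NOR D))) NOR ((((C NOR C) NOR (D NOR D)) NOR ((C NOR C) NOR (D NOR D))) NOR (((C NOR C) NOR (D NOR D)) NOR ((C NOR C) NOR (D NOR D))))) NOR ((((C NOR D) NOR (C NOR D)) NOR ((C NOR D) NOR (C NOR D))) NOR ((((C NOR C) NOR (D NOR D)) NOR ((C NOR C) NOR (D NOR D))) NOR (((C NOR C) NOR (D NOR D)) NOR ((C NOR C) NOR (D NOR D))))))) NOR ((((((D NOR C) NOR (D NOR C)) NOR ((D NOR C) NOR (D NOR C))) NOR ((((D NOR D) NOR (C NOR C)) NOR ((D NOR D) NOR (C NOR C))) NOR (((D NOR D) NOR (C NOR C)) NOR ((D NOR D) NOR (C NOR C))))) NOR ((((D NOR C) NOR (D NOR C)) NOR ((D NOR C) NOR (D NOR C))) NOR ((((D NOR D) NOR (C NOR C)) NOR ((D NOR D) NOR (C NOR C))) NOR (((D NOR D) NOR (C NOR C)) NOR ((D NOR D) NOR (C NOR C)))))) NOR (((((C NOR D) NOR (C NOR D)) NOR ((C NOR D) NOR (C NOR D))) NOR ((((C NOR C) NOR (D NOR D)) NOR ((C NOR C) NOR (D NOR D))) NOR (((C NOR C) NOR (D NOR D)) NOR ((C NOR C) NOR (D NOR D))))) NOR ((((C NOR D) NOR (C NOR D)) NOR ((C NOR D) NOR (C NOR D))) NOR ((((C NOR C) NOR (D NOR D)) NOR ((C NOR C) NOR (D NOR D))) NOR (((C NOR C) NOR (D NOR D)) NOR ((C NOR C) NOR (D NOR D))))))))))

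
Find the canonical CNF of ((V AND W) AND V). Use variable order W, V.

(W OR V) AND (W OR NOT V) AND (NOT W OR V)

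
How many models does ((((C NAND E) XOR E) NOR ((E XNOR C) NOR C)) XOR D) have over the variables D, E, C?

Satisfying assignments: (1,0,0), (1,0,1), (1,1,0), (1,1,1)
Count: 4 out of 8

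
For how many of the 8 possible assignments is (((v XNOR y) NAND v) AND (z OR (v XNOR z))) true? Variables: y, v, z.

Satisfying assignments: (0,0,0), (0,0,1), (0,1,1), (1,0,0), (1,0,1)
Count: 5 out of 8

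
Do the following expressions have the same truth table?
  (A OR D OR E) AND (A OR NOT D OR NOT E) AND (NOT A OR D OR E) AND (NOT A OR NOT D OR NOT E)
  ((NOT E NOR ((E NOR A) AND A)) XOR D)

Yes, they are equivalent — the two output columns agree on all 8 assignments:
A | D | E | Expression 1 | Expression 2
---------------------------------------
0 | 0 | 0 | 0 | 0
0 | 0 | 1 | 1 | 1
0 | 1 | 0 | 1 | 1
0 | 1 | 1 | 0 | 0
1 | 0 | 0 | 0 | 0
1 | 0 | 1 | 1 | 1
1 | 1 | 0 | 1 | 1
1 | 1 | 1 | 0 | 0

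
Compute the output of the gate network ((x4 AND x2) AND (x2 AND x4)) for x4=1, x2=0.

Substituting: ((1 AND 0) AND (0 AND 1))
= 0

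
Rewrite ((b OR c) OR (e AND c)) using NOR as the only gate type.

((((b NOR c) NOR (b NOR c)) NOR ((e NOR e) NOR (c NOR c))) NOR (((b NOR c) NOR (b NOR c)) NOR ((e NOR e) NOR (c NOR c))))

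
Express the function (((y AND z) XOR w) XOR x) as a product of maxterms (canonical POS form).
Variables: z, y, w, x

ΠM(0, 3, 4, 7, 8, 11, 13, 14) = (z OR y OR w OR x) AND (z OR y OR NOT w OR NOT x) AND (z OR NOT y OR w OR x) AND (z OR NOT y OR NOT w OR NOT x) AND (NOT z OR y OR w OR x) AND (NOT z OR y OR NOT w OR NOT x) AND (NOT z OR NOT y OR w OR NOT x) AND (NOT z OR NOT y OR NOT w OR x)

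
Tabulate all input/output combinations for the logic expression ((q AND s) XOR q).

q | s | Output
--------------
0 | 0 | 0
0 | 1 | 0
1 | 0 | 1
1 | 1 | 0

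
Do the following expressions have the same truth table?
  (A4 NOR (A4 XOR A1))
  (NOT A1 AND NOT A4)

Yes, they are equivalent — the two output columns agree on all 4 assignments:
A1 | A4 | Expression 1 | Expression 2
-------------------------------------
0 | 0 | 1 | 1
0 | 1 | 0 | 0
1 | 0 | 0 | 0
1 | 1 | 0 | 0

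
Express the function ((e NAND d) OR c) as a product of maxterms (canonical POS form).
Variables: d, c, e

ΠM(5) = (NOT d OR c OR NOT e)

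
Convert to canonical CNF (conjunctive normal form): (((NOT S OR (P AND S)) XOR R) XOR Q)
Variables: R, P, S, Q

(R OR P OR S OR NOT Q) AND (R OR P OR NOT S OR Q) AND (R OR NOT P OR S OR NOT Q) AND (R OR NOT P OR NOT S OR NOT Q) AND (NOT R OR P OR S OR Q) AND (NOT R OR P OR NOT S OR NOT Q) AND (NOT R OR NOT P OR S OR Q) AND (NOT R OR NOT P OR NOT S OR Q)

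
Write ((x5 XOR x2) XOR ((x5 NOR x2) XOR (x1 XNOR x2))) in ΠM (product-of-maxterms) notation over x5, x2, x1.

ΠM(0, 3, 4, 6) = (x5 OR x2 OR x1) AND (x5 OR NOT x2 OR NOT x1) AND (NOT x5 OR x2 OR x1) AND (NOT x5 OR NOT x2 OR x1)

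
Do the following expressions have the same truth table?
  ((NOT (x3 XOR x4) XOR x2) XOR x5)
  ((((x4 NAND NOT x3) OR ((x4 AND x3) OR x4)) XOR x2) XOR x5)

No. Counterexample: with x4=0, x3=1, x2=0, x5=0, Expression 1 = 0 but Expression 2 = 1.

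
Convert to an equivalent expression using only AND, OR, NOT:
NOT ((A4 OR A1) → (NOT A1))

(A4 OR A1) AND A1
(Negated implication: NOT(A → B) = A AND NOT B)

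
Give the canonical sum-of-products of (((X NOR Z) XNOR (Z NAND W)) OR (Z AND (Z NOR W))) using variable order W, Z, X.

Σm(0, 4, 6, 7) = (NOT W AND NOT Z AND NOT X) OR (W AND NOT Z AND NOT X) OR (W AND Z AND NOT X) OR (W AND Z AND X)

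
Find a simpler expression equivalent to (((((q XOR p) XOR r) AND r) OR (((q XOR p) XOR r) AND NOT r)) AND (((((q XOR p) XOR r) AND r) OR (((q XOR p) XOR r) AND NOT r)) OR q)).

By absorption (E AND (E OR v) = E) then distribution ((E AND v) OR (E AND NOT v) = E):
= ((q XOR p) XOR r)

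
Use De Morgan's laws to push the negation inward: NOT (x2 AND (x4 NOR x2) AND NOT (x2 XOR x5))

NOT x2 OR NOT (x4 NOR x2) OR (x2 XOR x5)
De Morgan's: NOT(AND of terms) = OR of negations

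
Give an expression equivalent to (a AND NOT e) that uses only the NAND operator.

((a NAND (e NAND e)) NAND (a NAND (e NAND e)))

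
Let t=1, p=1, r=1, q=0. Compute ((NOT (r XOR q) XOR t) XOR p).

Substituting: ((NOT (1 XOR 0) XOR 1) XOR 1)
= 0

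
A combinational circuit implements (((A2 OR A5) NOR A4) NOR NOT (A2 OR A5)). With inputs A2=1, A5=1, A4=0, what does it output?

Substituting: (((1 OR 1) NOR 0) NOR NOT (1 OR 1))
= 1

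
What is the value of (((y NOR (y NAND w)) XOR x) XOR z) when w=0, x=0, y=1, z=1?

Substituting: (((1 NOR (1 NAND 0)) XOR 0) XOR 1)
= 1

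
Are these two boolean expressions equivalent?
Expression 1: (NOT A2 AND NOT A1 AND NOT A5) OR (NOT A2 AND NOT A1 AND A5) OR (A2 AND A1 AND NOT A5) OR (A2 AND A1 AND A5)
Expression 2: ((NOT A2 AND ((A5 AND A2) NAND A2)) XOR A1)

Yes, they are equivalent — the two output columns agree on all 8 assignments:
A2 | A1 | A5 | Expression 1 | Expression 2
------------------------------------------
0 | 0 | 0 | 1 | 1
0 | 0 | 1 | 1 | 1
0 | 1 | 0 | 0 | 0
0 | 1 | 1 | 0 | 0
1 | 0 | 0 | 0 | 0
1 | 0 | 1 | 0 | 0
1 | 1 | 0 | 1 | 1
1 | 1 | 1 | 1 | 1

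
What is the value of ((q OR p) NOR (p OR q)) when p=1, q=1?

Substituting: ((1 OR 1) NOR (1 OR 1))
= 0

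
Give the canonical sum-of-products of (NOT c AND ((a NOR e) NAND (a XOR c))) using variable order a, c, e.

Σm(0, 1, 4, 5) = (NOT a AND NOT c AND NOT e) OR (NOT a AND NOT c AND e) OR (a AND NOT c AND NOT e) OR (a AND NOT c AND e)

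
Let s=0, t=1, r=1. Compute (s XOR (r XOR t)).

Substituting: (0 XOR (1 XOR 1))
= 0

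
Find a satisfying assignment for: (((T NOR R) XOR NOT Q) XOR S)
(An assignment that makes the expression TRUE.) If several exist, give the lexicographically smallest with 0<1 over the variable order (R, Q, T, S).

R=0, Q=0, T=0, S=1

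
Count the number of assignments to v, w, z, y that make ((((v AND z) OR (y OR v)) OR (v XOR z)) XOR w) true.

Satisfying assignments: (0,0,0,1), (0,0,1,0), (0,0,1,1), (0,1,0,0), (1,0,0,0), (1,0,0,1), (1,0,1,0), (1,0,1,1)
Count: 8 out of 16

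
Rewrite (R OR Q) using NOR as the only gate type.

((R NOR Q) NOR (R NOR Q))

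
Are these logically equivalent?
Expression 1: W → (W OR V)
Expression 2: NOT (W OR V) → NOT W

Yes, Contrapositive is always equivalent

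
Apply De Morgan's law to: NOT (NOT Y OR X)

Y AND NOT X
De Morgan's: NOT(OR of terms) = AND of negations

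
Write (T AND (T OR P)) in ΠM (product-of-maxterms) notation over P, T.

ΠM(0, 2) = (P OR T) AND (NOT P OR T)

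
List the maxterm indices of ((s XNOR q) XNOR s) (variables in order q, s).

ΠM(0, 1) = (q OR s) AND (q OR NOT s)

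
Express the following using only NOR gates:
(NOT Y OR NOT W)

(((Y NOR Y) NOR (W NOR W)) NOR ((Y NOR Y) NOR (W NOR W)))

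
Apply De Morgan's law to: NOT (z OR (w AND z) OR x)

NOT z AND NOT (w AND z) AND NOT x
De Morgan's: NOT(OR of terms) = AND of negations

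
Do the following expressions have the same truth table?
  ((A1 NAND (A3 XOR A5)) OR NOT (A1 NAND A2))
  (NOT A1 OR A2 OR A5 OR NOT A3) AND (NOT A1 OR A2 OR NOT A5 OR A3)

Yes, they are equivalent — the two output columns agree on all 16 assignments:
A1 | A2 | A5 | A3 | Expression 1 | Expression 2
-----------------------------------------------
0 | 0 | 0 | 0 | 1 | 1
0 | 0 | 0 | 1 | 1 | 1
0 | 0 | 1 | 0 | 1 | 1
0 | 0 | 1 | 1 | 1 | 1
0 | 1 | 0 | 0 | 1 | 1
0 | 1 | 0 | 1 | 1 | 1
0 | 1 | 1 | 0 | 1 | 1
0 | 1 | 1 | 1 | 1 | 1
1 | 0 | 0 | 0 | 1 | 1
1 | 0 | 0 | 1 | 0 | 0
1 | 0 | 1 | 0 | 0 | 0
1 | 0 | 1 | 1 | 1 | 1
1 | 1 | 0 | 0 | 1 | 1
1 | 1 | 0 | 1 | 1 | 1
1 | 1 | 1 | 0 | 1 | 1
1 | 1 | 1 | 1 | 1 | 1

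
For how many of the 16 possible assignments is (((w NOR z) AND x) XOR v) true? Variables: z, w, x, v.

Satisfying assignments: (0,0,0,1), (0,0,1,0), (0,1,0,1), (0,1,1,1), (1,0,0,1), (1,0,1,1), (1,1,0,1), (1,1,1,1)
Count: 8 out of 16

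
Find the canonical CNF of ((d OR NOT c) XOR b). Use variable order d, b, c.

(d OR b OR NOT c) AND (d OR NOT b OR c) AND (NOT d OR NOT b OR c) AND (NOT d OR NOT b OR NOT c)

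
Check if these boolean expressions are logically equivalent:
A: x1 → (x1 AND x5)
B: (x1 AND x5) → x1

No, Converse is not equivalent to original (counterexample: x5=0, x1=1)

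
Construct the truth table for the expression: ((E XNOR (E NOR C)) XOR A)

C | E | A | Output
------------------
0 | 0 | 0 | 0
0 | 0 | 1 | 1
0 | 1 | 0 | 0
0 | 1 | 1 | 1
1 | 0 | 0 | 1
1 | 0 | 1 | 0
1 | 1 | 0 | 0
1 | 1 | 1 | 1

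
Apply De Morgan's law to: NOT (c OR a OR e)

NOT c AND NOT a AND NOT e
De Morgan's: NOT(OR of terms) = AND of negations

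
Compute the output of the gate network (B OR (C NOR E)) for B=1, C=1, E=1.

Substituting: (1 OR (1 NOR 1))
= 1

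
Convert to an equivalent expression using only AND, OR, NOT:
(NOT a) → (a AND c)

a OR (a AND c)
(Implication elimination: A → B = NOT A OR B)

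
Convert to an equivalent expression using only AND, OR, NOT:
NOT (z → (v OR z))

z AND NOT (v OR z)
(Negated implication: NOT(A → B) = A AND NOT B)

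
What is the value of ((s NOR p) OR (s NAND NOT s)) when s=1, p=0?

Substituting: ((1 NOR 0) OR (1 NAND NOT 1))
= 1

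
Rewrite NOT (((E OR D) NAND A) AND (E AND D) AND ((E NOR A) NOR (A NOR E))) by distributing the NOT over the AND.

NOT ((E OR D) NAND A) OR NOT (E AND D) OR NOT ((E NOR A) NOR (A NOR E))
De Morgan's: NOT(AND of terms) = OR of negations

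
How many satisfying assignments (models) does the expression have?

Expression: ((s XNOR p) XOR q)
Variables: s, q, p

Satisfying assignments: (0,0,0), (0,1,1), (1,0,1), (1,1,0)
Count: 4 out of 8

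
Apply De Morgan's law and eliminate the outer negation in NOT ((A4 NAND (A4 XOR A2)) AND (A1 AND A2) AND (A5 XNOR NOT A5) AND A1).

NOT (A4 NAND (A4 XOR A2)) OR NOT (A1 AND A2) OR NOT (A5 XNOR NOT A5) OR NOT A1
De Morgan's: NOT(AND of terms) = OR of negations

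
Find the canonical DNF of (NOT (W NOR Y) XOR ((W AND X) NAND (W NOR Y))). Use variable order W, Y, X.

(NOT W AND NOT Y AND NOT X) OR (NOT W AND NOT Y AND X)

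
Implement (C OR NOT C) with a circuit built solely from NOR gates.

((C NOR (C NOR C)) NOR (C NOR (C NOR C)))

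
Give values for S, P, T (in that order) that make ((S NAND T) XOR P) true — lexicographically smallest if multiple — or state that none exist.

S=0, P=0, T=0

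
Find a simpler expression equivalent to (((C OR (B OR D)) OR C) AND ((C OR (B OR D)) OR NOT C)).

By distribution ((E OR v) AND (E OR NOT v) = E):
= (C OR (B OR D))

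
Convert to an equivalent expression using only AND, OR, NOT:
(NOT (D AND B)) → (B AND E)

(D AND B) OR (B AND E)
(Implication elimination: A → B = NOT A OR B)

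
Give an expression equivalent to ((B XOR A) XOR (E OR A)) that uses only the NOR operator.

((((((((B NOR A) NOR (B NOR A)) NOR ((B NOR A) NOR (B NOR A))) NOR ((((B NOR B) NOR (A NOR A)) NOR ((B NOR B) NOR (A NOR A))) NOR (((B NOR B) NOR (A NOR A)) NOR ((B NOR B) NOR (A NOR A))))) NOR ((E NOR A) NOR (E NOR A))) NOR (((((B NOR A) NOR (B NOR A)) NOR ((B NOR A) NOR (B NOR A))) NOR ((((B NOR B) NOR (A NOR A)) NOR ((B NOR B) NOR (A NOR A))) NOR (((B NOR B) NOR (A NOR A)) NOR ((B NOR B) NOR (A NOR A))))) NOR ((E NOR A) NOR (E NOR A)))) NOR ((((((B NOR A) NOR (B NOR A)) NOR ((B NOR A) NOR (B NOR A))) NOR ((((B NOR B) NOR (A NOR A)) NOR ((B NOR B) NOR (A NOR A))) NOR (((B NOR B) NOR (A NOR A)) NOR ((B NOR B) NOR (A NOR A))))) NOR ((E NOR A) NOR (E NOR A))) NOR (((((B NOR A) NOR (B NOR A)) NOR ((B NOR A) NOR (B NOR A))) NOR ((((B NOR B) NOR (A NOR A)) NOR ((B NOR B) NOR (A NOR A))) NOR (((B NOR B) NOR (A NOR A)) NOR ((B NOR B) NOR (A NOR A))))) NOR ((E NOR A) NOR (E NOR A))))) NOR ((((((((B NOR A) NOR (B NOR A)) NOR ((B NOR A) NOR (B NOR A))) NOR ((((B NOR B) NOR (A NOR A)) NOR ((B NOR B) NOR (A NOR A))) NOR (((B NOR B) NOR (A NOR A)) NOR ((B NOR B) NOR (A NOR A))))) NOR ((((B NOR A) NOR (B NOR A)) NOR ((B NOR A) NOR (B NOR A))) NOR ((((B NOR B) NOR (A NOR A)) NOR ((B NOR B) NOR (A NOR A))) NOR (((B NOR B) NOR (A NOR A)) NOR ((B NOR B) NOR (A NOR A)))))) NOR (((E NOR A) NOR (E NOR A)) NOR ((E NOR A) NOR (E NOR A)))) NOR ((((((B NOR A) NOR (B NOR A)) NOR ((B NOR A) NOR (B NOR A))) NOR ((((B NOR B) NOR (A NOR A)) NOR ((B NOR B) NOR (A NOR A))) NOR (((B NOR B) NOR (A NOR A)) NOR ((B NOR B) NOR (A NOR A))))) NOR ((((B NOR A) NOR (B NOR A)) NOR ((B NOR A) NOR (B NOR A))) NOR ((((B NOR B) NOR (A NOR A)) NOR ((B NOR B) NOR (A NOR A))) NOR (((B NOR B) NOR (A NOR A)) NOR ((B NOR B) NOR (A NOR A)))))) NOR (((E NOR A) NOR (E NOR A)) NOR ((E NOR A) NOR (E NOR A))))) NOR (((((((B NOR A) NOR (B NOR A)) NOR ((B NOR A) NOR (B NOR A))) NOR ((((B NOR B) NOR (A NOR A)) NOR ((B NOR B) NOR (A NOR A))) NOR (((B NOR B) NOR (A NOR A)) NOR ((B NOR B) NOR (A NOR A))))) NOR ((((B NOR A) NOR (B NOR A)) NOR ((B NOR A) NOR (B NOR A))) NOR ((((B NOR B) NOR (A NOR A)) NOR ((B NOR B) NOR (A NOR A))) NOR (((B NOR B) NOR (A NOR A)) NOR ((B NOR B) NOR (A NOR A)))))) NOR (((E NOR A) NOR (E NOR A)) NOR ((E NOR A) NOR (E NOR A)))) NOR ((((((B NOR A) NOR (B NOR A)) NOR ((B NOR A) NOR (B NOR A))) NOR ((((B NOR B) NOR (A NOR A)) NOR ((B NOR B) NOR (A NOR A))) NOR (((B NOR B) NOR (A NOR A)) NOR ((B NOR B) NOR (A NOR A))))) NOR ((((B NOR A) NOR (B NOR A)) NOR ((B NOR A) NOR (B NOR A))) NOR ((((B NOR B) NOR (A NOR A)) NOR ((B NOR B) NOR (A NOR A))) NOR (((B NOR B) NOR (A NOR A)) NOR ((B NOR B) NOR (A NOR A)))))) NOR (((E NOR A) NOR (E NOR A)) NOR ((E NOR A) NOR (E NOR A)))))))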